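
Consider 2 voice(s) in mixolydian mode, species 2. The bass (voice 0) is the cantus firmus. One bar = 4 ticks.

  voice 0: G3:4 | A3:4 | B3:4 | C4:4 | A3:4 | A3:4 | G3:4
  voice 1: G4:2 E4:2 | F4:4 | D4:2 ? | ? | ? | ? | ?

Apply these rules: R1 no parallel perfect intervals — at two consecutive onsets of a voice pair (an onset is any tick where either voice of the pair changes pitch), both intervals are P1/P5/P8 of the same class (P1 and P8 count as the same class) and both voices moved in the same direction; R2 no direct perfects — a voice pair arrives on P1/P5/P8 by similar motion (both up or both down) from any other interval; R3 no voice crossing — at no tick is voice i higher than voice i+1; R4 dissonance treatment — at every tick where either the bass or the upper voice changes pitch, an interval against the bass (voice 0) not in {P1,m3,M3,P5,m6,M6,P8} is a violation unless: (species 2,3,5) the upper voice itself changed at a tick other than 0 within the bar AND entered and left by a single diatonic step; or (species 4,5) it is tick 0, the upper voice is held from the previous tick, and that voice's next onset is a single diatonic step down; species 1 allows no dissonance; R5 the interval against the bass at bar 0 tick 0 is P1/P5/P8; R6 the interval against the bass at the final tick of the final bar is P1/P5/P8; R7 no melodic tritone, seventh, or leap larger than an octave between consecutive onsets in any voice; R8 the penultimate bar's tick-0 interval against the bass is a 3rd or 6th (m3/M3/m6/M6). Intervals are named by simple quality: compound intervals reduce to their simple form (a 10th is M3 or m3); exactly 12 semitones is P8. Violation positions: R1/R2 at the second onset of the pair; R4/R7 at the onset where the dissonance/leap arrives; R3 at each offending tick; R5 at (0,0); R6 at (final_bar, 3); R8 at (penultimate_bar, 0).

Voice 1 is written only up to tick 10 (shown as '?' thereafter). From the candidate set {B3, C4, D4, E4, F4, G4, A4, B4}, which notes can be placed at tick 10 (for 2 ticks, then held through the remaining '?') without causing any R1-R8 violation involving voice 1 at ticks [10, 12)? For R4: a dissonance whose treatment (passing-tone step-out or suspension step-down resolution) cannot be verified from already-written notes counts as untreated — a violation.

B3: legal
C4: violates R4
D4: legal
E4: violates R4
F4: violates R4
G4: legal
A4: violates R4
B4: legal

{B3, B4, D4, G4}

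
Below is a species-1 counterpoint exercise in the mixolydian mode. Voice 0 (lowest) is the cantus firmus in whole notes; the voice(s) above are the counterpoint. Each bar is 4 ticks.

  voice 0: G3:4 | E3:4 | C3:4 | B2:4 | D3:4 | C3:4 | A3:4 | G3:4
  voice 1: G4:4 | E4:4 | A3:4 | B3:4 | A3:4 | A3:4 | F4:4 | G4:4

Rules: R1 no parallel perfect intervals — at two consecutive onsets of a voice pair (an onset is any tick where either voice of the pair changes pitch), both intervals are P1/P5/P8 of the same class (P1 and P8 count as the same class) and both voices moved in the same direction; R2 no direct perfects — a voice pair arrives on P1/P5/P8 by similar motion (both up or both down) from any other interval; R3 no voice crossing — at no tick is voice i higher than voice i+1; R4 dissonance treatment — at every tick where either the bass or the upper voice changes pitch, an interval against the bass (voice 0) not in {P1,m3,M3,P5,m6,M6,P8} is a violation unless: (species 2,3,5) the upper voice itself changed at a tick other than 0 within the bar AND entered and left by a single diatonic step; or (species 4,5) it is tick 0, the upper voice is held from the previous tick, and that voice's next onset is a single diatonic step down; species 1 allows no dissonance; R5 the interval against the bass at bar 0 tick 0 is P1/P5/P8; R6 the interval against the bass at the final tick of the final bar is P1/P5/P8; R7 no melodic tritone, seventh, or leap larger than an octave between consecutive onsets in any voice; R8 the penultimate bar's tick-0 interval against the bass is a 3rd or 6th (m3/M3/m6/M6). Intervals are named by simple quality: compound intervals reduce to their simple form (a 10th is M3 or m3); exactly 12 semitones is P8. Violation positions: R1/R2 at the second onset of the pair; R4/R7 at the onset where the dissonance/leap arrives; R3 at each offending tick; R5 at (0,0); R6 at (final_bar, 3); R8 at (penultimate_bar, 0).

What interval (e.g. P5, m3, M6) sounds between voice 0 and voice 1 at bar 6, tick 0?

voice 0=A3 voice 1=F4 -> m6

m6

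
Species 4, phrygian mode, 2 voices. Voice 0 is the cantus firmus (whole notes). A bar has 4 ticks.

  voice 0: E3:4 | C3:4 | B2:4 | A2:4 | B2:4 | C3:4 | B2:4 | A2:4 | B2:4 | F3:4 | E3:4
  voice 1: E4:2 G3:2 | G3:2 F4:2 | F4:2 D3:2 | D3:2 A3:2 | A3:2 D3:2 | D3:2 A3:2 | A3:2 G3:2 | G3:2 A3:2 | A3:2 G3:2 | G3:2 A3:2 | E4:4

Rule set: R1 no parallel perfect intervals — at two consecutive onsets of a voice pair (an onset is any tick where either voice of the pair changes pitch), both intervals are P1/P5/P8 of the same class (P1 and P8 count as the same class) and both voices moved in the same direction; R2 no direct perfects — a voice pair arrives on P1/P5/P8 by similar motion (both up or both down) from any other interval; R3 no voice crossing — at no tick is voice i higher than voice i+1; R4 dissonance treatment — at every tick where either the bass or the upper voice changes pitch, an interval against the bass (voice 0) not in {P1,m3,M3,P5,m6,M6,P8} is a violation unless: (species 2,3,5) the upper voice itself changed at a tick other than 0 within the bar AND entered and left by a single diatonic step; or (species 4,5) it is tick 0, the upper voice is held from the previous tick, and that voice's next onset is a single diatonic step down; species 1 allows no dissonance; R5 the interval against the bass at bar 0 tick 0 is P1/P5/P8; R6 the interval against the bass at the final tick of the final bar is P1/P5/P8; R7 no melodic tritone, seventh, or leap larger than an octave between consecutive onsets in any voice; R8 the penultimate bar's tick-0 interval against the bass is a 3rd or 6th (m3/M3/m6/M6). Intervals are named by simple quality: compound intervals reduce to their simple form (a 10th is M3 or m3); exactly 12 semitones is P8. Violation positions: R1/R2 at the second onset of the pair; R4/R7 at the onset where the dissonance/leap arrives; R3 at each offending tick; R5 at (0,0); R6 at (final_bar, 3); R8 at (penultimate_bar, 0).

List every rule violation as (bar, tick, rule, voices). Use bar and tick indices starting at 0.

bar 0: v0=E3 v1=E4 downbeat P8
bar 1: v0=C3 v1=G3 downbeat P5
bar 2: v0=B2 v1=F4 downbeat TT
bar 3: v0=A2 v1=D3 downbeat P4
bar 4: v0=B2 v1=A3 downbeat m7
bar 5: v0=C3 v1=D3 downbeat M2
bar 6: v0=B2 v1=A3 downbeat m7
bar 7: v0=A2 v1=G3 downbeat m7
bar 8: v0=B2 v1=A3 downbeat m7
bar 9: v0=F3 v1=G3 downbeat M2
bar 10: v0=E3 v1=E4 downbeat P8
  -> R4 @ bar 1 tick 2 v(0, 1): C3/F4 P4 untreated
  -> R7 @ bar 1 tick 2 v(1,): G3->F4 leap 10st
  -> R4 @ bar 2 tick 0 v(0, 1): B2/F4 TT untreated
  -> R7 @ bar 2 tick 2 v(1,): F4->D3 leap 15st
  -> R4 @ bar 3 tick 0 v(0, 1): A2/D3 P4 untreated
  -> R4 @ bar 4 tick 0 v(0, 1): B2/A3 m7 untreated
  -> R4 @ bar 5 tick 0 v(0, 1): C3/D3 M2 untreated
  -> R4 @ bar 7 tick 0 v(0, 1): A2/G3 m7 untreated
  -> R4 @ bar 9 tick 0 v(0, 1): F3/G3 M2 untreated
  -> R7 @ bar 9 tick 0 v(0,): B2->F3 leap 6st
  -> R8 @ bar 9 tick 0 v(0, 1): penult M2 not 3rd/6th

(1, 2, R4, (0, 1))
(1, 2, R7, (1,))
(2, 0, R4, (0, 1))
(2, 2, R7, (1,))
(3, 0, R4, (0, 1))
(4, 0, R4, (0, 1))
(5, 0, R4, (0, 1))
(7, 0, R4, (0, 1))
(9, 0, R4, (0, 1))
(9, 0, R7, (0,))
(9, 0, R8, (0, 1))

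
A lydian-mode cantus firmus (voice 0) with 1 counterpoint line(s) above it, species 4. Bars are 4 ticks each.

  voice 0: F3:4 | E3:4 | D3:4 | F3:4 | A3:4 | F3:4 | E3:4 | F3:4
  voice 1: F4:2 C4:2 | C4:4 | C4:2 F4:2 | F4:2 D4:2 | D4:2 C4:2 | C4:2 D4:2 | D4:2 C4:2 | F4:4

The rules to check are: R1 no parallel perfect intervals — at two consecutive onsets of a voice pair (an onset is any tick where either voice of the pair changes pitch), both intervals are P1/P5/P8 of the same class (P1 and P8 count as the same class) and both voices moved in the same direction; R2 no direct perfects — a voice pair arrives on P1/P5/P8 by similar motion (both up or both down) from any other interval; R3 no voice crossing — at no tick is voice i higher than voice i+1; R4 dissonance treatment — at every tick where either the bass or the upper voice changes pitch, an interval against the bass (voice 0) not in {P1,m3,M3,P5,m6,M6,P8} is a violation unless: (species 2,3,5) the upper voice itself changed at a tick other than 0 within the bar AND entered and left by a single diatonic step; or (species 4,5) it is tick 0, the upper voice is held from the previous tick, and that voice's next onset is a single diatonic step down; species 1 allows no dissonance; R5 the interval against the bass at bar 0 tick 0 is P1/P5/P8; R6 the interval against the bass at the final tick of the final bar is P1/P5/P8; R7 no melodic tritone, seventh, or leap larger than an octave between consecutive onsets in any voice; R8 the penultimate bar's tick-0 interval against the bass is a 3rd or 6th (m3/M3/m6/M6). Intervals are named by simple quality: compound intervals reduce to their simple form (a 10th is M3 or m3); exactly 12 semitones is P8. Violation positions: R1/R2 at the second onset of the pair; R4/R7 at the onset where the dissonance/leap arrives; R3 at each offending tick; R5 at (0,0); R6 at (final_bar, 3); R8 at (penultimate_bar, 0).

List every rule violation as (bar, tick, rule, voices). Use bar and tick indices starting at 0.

bar 0: v0=F3 v1=F4 downbeat P8
bar 1: v0=E3 v1=C4 downbeat m6
bar 2: v0=D3 v1=C4 downbeat m7
bar 3: v0=F3 v1=F4 downbeat P8
bar 4: v0=A3 v1=D4 downbeat P4
bar 5: v0=F3 v1=C4 downbeat P5
bar 6: v0=E3 v1=D4 downbeat m7
bar 7: v0=F3 v1=F4 downbeat P8
  -> R4 @ bar 2 tick 0 v(0, 1): D3/C4 m7 untreated
  -> R8 @ bar 6 tick 0 v(0, 1): penult m7 not 3rd/6th
  -> R2 @ bar 7 tick 0 v(0, 1): E3/C4 m6 -> F3/F4 P8 similar

(2, 0, R4, (0, 1))
(6, 0, R8, (0, 1))
(7, 0, R2, (0, 1))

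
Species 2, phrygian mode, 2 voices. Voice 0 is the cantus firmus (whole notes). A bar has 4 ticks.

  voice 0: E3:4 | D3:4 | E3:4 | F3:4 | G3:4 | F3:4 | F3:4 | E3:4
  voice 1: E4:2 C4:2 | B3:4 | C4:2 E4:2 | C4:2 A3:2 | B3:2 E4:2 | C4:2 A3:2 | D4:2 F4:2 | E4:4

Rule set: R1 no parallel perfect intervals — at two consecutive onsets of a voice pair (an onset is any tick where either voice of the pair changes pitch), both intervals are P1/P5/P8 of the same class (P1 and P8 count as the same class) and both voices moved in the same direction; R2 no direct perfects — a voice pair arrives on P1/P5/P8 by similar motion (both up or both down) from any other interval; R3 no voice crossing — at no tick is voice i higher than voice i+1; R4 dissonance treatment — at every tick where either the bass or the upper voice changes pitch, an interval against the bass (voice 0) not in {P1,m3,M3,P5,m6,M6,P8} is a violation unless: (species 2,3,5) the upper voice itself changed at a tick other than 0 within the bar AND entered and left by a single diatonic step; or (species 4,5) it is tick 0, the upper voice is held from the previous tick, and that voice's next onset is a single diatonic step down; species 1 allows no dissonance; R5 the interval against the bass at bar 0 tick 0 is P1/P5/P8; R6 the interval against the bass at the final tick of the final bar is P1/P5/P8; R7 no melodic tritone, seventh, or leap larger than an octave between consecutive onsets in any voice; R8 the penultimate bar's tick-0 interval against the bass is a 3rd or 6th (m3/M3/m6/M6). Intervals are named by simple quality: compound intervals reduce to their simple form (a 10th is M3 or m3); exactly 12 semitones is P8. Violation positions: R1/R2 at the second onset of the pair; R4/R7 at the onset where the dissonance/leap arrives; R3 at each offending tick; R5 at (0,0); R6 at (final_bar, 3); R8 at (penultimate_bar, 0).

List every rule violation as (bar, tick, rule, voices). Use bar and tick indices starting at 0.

bar 0: v0=E3 v1=E4 downbeat P8
bar 1: v0=D3 v1=B3 downbeat M6
bar 2: v0=E3 v1=C4 downbeat m6
bar 3: v0=F3 v1=C4 downbeat P5
bar 4: v0=G3 v1=B3 downbeat M3
bar 5: v0=F3 v1=C4 downbeat P5
bar 6: v0=F3 v1=D4 downbeat M6
bar 7: v0=E3 v1=E4 downbeat P8
  -> R2 @ bar 5 tick 0 v(0, 1): G3/E4 M6 -> F3/C4 P5 similar
  -> R1 @ bar 7 tick 0 v(0, 1): F3/F4 P8 -> E3/E4 P8 similar

(5, 0, R2, (0, 1))
(7, 0, R1, (0, 1))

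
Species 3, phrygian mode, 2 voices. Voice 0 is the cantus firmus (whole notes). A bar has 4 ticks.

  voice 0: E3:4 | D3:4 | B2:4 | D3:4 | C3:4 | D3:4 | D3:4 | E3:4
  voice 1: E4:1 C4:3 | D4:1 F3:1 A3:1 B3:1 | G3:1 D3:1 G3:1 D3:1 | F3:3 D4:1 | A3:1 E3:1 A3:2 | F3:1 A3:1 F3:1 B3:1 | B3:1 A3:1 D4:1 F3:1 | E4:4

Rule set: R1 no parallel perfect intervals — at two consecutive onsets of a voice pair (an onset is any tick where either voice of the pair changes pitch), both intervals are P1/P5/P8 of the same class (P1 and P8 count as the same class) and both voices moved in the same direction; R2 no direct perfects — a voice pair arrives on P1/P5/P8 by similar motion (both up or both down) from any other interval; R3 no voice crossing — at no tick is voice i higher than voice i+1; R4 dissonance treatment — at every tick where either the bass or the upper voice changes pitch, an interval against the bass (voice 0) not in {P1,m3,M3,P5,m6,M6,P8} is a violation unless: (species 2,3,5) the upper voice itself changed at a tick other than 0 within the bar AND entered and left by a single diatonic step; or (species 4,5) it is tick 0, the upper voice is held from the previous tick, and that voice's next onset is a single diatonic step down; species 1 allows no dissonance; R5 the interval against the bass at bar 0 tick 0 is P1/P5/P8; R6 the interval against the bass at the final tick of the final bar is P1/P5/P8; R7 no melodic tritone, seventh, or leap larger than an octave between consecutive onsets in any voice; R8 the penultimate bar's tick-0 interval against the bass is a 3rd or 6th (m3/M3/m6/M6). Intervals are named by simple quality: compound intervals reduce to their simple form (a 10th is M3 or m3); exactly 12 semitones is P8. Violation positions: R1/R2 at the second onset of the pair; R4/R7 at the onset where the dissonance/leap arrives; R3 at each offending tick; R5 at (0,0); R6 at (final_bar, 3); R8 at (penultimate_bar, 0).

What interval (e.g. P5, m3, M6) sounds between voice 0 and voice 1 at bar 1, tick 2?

P5

voice 0=D3 voice 1=A3 -> P5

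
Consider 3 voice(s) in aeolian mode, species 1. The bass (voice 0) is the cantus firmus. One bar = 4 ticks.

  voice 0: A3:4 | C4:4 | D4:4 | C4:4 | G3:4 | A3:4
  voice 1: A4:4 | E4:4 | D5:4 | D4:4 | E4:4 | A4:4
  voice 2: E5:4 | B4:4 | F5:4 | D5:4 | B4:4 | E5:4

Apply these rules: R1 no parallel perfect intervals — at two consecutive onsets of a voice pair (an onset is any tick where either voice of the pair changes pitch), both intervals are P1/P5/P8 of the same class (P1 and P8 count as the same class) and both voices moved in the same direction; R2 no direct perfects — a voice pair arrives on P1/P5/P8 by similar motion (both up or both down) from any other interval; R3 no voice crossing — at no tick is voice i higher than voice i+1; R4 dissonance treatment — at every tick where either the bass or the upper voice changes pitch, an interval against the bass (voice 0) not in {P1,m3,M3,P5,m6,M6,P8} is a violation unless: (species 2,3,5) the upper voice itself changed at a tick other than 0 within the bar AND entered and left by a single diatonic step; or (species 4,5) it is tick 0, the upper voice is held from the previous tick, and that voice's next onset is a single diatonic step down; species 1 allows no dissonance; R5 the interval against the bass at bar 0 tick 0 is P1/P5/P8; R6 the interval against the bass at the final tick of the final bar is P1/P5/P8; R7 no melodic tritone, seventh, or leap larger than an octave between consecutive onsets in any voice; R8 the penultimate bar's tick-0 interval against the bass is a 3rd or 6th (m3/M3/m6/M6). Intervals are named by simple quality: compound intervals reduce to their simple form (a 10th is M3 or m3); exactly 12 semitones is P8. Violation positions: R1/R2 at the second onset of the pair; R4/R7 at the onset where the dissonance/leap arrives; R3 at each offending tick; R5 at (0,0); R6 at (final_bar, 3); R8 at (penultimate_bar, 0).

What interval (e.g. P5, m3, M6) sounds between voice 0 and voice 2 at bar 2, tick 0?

voice 0=D4 voice 2=F5 -> m3

m3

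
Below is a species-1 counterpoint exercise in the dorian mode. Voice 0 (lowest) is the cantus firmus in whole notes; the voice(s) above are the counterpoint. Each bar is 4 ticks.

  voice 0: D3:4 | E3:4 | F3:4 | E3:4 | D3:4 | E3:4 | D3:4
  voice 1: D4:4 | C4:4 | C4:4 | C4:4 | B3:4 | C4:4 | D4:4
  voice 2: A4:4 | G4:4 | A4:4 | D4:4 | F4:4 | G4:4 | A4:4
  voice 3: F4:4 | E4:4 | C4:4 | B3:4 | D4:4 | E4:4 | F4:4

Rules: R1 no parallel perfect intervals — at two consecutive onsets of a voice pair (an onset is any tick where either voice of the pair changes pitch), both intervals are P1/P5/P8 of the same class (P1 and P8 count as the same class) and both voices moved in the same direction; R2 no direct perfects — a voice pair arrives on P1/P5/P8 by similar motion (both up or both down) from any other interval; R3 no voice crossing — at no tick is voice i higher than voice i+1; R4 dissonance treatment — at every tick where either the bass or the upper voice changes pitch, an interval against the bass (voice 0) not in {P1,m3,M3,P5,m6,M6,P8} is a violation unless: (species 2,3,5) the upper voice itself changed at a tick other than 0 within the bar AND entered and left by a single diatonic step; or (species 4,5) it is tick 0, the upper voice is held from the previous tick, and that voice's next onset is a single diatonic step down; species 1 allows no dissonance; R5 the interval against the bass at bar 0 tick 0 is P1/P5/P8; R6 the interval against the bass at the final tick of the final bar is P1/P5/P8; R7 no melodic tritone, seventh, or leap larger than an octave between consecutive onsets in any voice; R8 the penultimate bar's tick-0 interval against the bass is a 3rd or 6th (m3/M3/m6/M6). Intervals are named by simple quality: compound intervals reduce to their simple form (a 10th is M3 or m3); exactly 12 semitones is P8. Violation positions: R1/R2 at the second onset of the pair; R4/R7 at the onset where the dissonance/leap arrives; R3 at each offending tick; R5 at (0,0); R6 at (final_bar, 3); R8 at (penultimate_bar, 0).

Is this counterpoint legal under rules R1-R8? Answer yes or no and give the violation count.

No (37 violations)

bar 0: v0=D3 v1=D4 v2=A4 v3=F4 (m3)
bar 1: v0=E3 v1=C4 v2=G4 v3=E4 (P8)
bar 2: v0=F3 v1=C4 v2=A4 v3=C4 (P5)
bar 3: v0=E3 v1=C4 v2=D4 v3=B3 (P5)
bar 4: v0=D3 v1=B3 v2=F4 v3=D4 (P8)
bar 5: v0=E3 v1=C4 v2=G4 v3=E4 (P8)
bar 6: v0=D3 v1=D4 v2=A4 v3=F4 (m3)
  R3 @ bar0.0: A4 above F4
  R5 @ bar0.0: opens on m3
  R3 @ bar0.1: A4 above F4
  R3 @ bar0.2: A4 above F4
  R3 @ bar0.3: A4 above F4
  R1 @ bar1.0: D4/A4 P5 -> C4/G4 P5 similar
  R3 @ bar1.0: G4 above E4
  R3 @ bar1.1: G4 above E4
  R3 @ bar1.2: G4 above E4
  R3 @ bar1.3: G4 above E4
  R3 @ bar2.0: A4 above C4
  R3 @ bar2.1: A4 above C4
  R3 @ bar2.2: A4 above C4
  R3 @ bar2.3: A4 above C4
  R1 @ bar3.0: F3/C4 P5 -> E3/B3 P5 similar
  R3 @ bar3.0: D4 above B3
  R4 @ bar3.0: E3/D4 m7 untreated
  R3 @ bar3.1: D4 above B3
  R3 @ bar3.2: D4 above B3
  R3 @ bar3.3: D4 above B3
  R3 @ bar4.0: F4 above D4
  R3 @ bar4.1: F4 above D4
  R3 @ bar4.2: F4 above D4
  R3 @ bar4.3: F4 above D4
  R1 @ bar5.0: D3/D4 P8 -> E3/E4 P8 similar
  R2 @ bar5.0: B3/F4 TT -> C4/G4 P5 similar
  R3 @ bar5.0: G4 above E4
  R8 @ bar5.0: penult P8 not 3rd/6th
  R3 @ bar5.1: G4 above E4
  R3 @ bar5.2: G4 above E4
  R3 @ bar5.3: G4 above E4
  R1 @ bar6.0: C4/G4 P5 -> D4/A4 P5 similar
  R3 @ bar6.0: A4 above F4
  R3 @ bar6.1: A4 above F4
  R3 @ bar6.2: A4 above F4
  R3 @ bar6.3: A4 above F4
  R6 @ bar6.3: closes on m3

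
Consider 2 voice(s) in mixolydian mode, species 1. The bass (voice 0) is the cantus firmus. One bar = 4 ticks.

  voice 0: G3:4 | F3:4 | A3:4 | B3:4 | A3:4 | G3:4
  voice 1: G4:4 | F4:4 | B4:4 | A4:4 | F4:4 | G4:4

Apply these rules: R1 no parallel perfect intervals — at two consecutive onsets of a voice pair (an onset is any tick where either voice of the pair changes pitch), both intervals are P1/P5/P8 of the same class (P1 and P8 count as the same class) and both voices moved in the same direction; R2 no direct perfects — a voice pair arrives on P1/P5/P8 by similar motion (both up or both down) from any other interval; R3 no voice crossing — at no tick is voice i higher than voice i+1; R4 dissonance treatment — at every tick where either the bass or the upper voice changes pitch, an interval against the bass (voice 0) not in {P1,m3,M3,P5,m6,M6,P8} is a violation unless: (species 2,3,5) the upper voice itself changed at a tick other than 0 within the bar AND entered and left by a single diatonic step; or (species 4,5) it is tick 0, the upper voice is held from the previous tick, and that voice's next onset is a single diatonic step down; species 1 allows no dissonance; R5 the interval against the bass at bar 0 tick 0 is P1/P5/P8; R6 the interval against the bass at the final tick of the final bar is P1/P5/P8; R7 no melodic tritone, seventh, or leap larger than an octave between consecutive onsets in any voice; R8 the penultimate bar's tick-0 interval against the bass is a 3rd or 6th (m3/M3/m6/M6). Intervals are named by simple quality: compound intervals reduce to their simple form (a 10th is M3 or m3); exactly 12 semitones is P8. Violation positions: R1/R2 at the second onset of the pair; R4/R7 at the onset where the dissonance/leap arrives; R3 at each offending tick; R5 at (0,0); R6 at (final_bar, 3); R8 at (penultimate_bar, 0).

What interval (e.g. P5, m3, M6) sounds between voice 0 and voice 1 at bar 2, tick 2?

M2

voice 0=A3 voice 1=B4 -> M2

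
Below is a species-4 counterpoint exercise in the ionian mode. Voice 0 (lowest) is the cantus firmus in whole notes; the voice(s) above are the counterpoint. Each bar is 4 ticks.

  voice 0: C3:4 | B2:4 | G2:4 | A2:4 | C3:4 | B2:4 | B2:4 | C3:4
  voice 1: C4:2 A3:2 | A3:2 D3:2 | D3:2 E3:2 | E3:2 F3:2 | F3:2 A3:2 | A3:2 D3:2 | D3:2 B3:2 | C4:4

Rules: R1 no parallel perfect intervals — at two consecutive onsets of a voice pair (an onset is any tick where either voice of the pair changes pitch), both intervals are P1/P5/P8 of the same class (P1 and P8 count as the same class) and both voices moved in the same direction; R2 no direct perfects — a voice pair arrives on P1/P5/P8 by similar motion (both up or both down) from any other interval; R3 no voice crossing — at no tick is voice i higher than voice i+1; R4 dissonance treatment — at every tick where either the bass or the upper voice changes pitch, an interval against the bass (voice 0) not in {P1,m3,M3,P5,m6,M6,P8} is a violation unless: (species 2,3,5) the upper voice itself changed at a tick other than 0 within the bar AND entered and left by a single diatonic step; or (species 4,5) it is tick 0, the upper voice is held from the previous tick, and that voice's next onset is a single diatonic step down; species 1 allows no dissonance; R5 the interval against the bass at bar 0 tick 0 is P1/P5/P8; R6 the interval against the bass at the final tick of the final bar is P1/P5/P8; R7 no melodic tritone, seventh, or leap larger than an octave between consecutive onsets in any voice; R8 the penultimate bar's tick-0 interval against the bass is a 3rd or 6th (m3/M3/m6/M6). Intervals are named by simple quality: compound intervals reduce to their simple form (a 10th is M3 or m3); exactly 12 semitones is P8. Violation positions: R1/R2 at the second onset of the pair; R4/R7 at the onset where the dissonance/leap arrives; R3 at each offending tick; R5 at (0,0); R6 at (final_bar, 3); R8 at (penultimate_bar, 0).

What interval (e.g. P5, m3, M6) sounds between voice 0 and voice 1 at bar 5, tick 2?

voice 0=B2 voice 1=D3 -> m3

m3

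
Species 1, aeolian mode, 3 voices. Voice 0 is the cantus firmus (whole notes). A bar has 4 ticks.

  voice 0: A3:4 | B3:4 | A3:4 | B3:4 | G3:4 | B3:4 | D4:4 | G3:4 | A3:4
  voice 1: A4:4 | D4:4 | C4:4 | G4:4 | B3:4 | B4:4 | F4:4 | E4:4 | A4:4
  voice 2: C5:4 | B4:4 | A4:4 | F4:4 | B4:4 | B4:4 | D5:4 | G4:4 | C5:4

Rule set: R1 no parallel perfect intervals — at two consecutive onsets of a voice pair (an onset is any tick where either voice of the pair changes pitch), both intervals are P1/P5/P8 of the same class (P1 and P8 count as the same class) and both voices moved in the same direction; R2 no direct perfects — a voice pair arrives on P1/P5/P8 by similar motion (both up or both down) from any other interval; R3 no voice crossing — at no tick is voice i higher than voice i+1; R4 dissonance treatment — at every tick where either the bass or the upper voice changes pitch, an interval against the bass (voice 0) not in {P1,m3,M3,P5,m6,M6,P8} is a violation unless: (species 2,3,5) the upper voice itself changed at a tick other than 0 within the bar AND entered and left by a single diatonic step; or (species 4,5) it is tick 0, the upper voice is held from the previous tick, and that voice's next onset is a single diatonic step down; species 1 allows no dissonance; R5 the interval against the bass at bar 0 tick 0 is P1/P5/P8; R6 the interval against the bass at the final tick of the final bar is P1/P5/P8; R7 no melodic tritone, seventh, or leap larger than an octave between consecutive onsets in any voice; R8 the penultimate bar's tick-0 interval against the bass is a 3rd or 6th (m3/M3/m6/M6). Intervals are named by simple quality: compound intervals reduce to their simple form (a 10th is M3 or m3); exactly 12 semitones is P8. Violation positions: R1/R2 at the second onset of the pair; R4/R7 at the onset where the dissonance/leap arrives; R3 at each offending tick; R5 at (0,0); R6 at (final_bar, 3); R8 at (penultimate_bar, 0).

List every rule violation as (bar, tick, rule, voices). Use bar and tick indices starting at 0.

bar 0: v0=A3 v1=A4 v2=C5 downbeat m3
bar 1: v0=B3 v1=D4 v2=B4 downbeat P8
bar 2: v0=A3 v1=C4 v2=A4 downbeat P8
bar 3: v0=B3 v1=G4 v2=F4 downbeat TT
bar 4: v0=G3 v1=B3 v2=B4 downbeat M3
bar 5: v0=B3 v1=B4 v2=B4 downbeat P8
bar 6: v0=D4 v1=F4 v2=D5 downbeat P8
bar 7: v0=G3 v1=E4 v2=G4 downbeat P8
bar 8: v0=A3 v1=A4 v2=C5 downbeat m3
  -> R5 @ bar 0 tick 0 v(0, 2): opens on m3
  -> R1 @ bar 2 tick 0 v(0, 2): B3/B4 P8 -> A3/A4 P8 similar
  -> R3 @ bar 3 tick 0 v(1, 2): G4 above F4
  -> R4 @ bar 3 tick 0 v(0, 2): B3/F4 TT untreated
  -> R3 @ bar 3 tick 1 v(1, 2): G4 above F4
  -> R3 @ bar 3 tick 2 v(1, 2): G4 above F4
  -> R3 @ bar 3 tick 3 v(1, 2): G4 above F4
  -> R7 @ bar 4 tick 0 v(2,): F4->B4 leap 6st
  -> R2 @ bar 5 tick 0 v(0, 1): G3/B3 M3 -> B3/B4 P8 similar
  -> R1 @ bar 6 tick 0 v(0, 2): B3/B4 P8 -> D4/D5 P8 similar
  -> R7 @ bar 6 tick 0 v(1,): B4->F4 leap 6st
  -> R1 @ bar 7 tick 0 v(0, 2): D4/D5 P8 -> G3/G4 P8 similar
  -> R8 @ bar 7 tick 0 v(0, 2): penult P8 not 3rd/6th
  -> R2 @ bar 8 tick 0 v(0, 1): G3/E4 M6 -> A3/A4 P8 similar
  -> R6 @ bar 8 tick 3 v(0, 2): closes on m3

(0, 0, R5, (0, 2))
(2, 0, R1, (0, 2))
(3, 0, R3, (1, 2))
(3, 0, R4, (0, 2))
(3, 1, R3, (1, 2))
(3, 2, R3, (1, 2))
(3, 3, R3, (1, 2))
(4, 0, R7, (2,))
(5, 0, R2, (0, 1))
(6, 0, R1, (0, 2))
(6, 0, R7, (1,))
(7, 0, R1, (0, 2))
(7, 0, R8, (0, 2))
(8, 0, R2, (0, 1))
(8, 3, R6, (0, 2))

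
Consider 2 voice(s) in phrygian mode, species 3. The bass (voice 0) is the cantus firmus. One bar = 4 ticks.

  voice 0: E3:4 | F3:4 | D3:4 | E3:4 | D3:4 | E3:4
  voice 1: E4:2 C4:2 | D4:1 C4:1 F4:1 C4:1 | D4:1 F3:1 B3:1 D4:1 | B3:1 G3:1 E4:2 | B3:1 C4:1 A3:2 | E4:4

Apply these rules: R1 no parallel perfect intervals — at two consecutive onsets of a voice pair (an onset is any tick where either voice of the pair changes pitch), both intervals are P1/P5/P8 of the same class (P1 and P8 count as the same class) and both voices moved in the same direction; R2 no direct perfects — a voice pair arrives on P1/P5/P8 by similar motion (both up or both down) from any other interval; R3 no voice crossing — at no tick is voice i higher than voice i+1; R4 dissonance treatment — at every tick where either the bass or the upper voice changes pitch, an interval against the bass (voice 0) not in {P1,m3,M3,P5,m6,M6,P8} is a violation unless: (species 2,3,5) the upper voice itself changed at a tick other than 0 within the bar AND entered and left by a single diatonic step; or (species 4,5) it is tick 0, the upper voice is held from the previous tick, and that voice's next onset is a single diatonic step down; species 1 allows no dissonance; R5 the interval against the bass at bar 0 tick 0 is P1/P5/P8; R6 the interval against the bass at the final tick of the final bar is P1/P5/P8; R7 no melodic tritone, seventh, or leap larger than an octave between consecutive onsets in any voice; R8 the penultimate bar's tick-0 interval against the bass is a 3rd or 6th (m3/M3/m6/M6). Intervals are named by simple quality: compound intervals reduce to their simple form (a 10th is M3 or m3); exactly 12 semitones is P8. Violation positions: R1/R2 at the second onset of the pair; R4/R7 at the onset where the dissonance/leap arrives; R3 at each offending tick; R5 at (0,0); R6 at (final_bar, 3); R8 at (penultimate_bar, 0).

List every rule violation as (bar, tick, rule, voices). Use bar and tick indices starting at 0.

(2, 2, R7, (1,))
(4, 1, R4, (0, 1))
(5, 0, R2, (0, 1))

bar 0: v0=E3 v1=E4 downbeat P8
bar 1: v0=F3 v1=D4 downbeat M6
bar 2: v0=D3 v1=D4 downbeat P8
bar 3: v0=E3 v1=B3 downbeat P5
bar 4: v0=D3 v1=B3 downbeat M6
bar 5: v0=E3 v1=E4 downbeat P8
  -> R7 @ bar 2 tick 2 v(1,): F3->B3 leap 6st
  -> R4 @ bar 4 tick 1 v(0, 1): D3/C4 m7 untreated
  -> R2 @ bar 5 tick 0 v(0, 1): D3/A3 P5 -> E3/E4 P8 similar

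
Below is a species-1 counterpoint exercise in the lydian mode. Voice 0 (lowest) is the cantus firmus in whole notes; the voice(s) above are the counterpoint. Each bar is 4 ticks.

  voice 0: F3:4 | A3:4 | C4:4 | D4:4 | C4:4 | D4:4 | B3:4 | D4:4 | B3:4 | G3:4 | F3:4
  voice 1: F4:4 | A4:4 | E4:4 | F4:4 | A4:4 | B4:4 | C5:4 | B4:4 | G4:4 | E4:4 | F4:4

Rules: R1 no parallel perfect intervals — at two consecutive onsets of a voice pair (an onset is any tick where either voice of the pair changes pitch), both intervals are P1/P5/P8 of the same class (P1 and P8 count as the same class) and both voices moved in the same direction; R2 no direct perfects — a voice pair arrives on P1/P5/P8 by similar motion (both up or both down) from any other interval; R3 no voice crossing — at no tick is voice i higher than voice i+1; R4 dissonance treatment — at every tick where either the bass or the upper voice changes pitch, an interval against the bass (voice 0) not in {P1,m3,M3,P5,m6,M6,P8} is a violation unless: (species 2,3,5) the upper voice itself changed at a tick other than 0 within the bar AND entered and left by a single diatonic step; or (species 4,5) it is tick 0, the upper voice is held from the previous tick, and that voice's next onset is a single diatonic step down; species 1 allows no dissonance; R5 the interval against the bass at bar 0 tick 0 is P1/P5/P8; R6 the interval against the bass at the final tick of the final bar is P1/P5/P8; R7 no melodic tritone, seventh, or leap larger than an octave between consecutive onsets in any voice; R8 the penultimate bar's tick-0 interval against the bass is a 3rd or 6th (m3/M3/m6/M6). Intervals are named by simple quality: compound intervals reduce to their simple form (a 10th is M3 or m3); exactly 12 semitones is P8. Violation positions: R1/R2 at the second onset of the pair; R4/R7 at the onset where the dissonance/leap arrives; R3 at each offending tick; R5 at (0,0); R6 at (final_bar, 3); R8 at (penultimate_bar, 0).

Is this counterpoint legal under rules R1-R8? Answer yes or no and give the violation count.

bar 0: v0=F3 v1=F4 (P8)
bar 1: v0=A3 v1=A4 (P8)
bar 2: v0=C4 v1=E4 (M3)
bar 3: v0=D4 v1=F4 (m3)
bar 4: v0=C4 v1=A4 (M6)
bar 5: v0=D4 v1=B4 (M6)
bar 6: v0=B3 v1=C5 (m2)
bar 7: v0=D4 v1=B4 (M6)
bar 8: v0=B3 v1=G4 (m6)
bar 9: v0=G3 v1=E4 (M6)
bar 10: v0=F3 v1=F4 (P8)
  R1 @ bar1.0: F3/F4 P8 -> A3/A4 P8 similar
  R4 @ bar6.0: B3/C5 m2 untreated

No (2 violations)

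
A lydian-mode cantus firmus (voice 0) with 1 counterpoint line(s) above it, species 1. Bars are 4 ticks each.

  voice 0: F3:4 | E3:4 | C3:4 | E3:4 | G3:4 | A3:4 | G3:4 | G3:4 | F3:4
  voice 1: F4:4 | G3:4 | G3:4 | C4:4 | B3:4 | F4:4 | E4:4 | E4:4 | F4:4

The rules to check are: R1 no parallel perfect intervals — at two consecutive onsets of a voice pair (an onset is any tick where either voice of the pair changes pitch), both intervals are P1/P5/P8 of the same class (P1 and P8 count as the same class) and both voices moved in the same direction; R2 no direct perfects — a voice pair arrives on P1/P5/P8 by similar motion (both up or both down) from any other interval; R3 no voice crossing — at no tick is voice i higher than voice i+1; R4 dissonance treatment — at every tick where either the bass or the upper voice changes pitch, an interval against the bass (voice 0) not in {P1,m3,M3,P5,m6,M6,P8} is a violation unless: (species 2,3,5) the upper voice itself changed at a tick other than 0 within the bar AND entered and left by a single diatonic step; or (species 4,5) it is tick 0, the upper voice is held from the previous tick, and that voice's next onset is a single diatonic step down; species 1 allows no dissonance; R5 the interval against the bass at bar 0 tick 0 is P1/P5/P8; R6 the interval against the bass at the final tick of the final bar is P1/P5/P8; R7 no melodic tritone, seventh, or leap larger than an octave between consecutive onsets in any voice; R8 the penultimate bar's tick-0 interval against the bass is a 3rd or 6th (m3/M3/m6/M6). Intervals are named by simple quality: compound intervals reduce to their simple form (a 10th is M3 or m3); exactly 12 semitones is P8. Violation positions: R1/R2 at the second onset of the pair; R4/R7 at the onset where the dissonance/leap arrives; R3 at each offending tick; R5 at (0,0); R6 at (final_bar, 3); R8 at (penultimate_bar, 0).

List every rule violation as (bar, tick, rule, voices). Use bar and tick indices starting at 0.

bar 0: v0=F3 v1=F4 downbeat P8
bar 1: v0=E3 v1=G3 downbeat m3
bar 2: v0=C3 v1=G3 downbeat P5
bar 3: v0=E3 v1=C4 downbeat m6
bar 4: v0=G3 v1=B3 downbeat M3
bar 5: v0=A3 v1=F4 downbeat m6
bar 6: v0=G3 v1=E4 downbeat M6
bar 7: v0=G3 v1=E4 downbeat M6
bar 8: v0=F3 v1=F4 downbeat P8
  -> R7 @ bar 1 tick 0 v(1,): F4->G3 leap 10st
  -> R7 @ bar 5 tick 0 v(1,): B3->F4 leap 6st

(1, 0, R7, (1,))
(5, 0, R7, (1,))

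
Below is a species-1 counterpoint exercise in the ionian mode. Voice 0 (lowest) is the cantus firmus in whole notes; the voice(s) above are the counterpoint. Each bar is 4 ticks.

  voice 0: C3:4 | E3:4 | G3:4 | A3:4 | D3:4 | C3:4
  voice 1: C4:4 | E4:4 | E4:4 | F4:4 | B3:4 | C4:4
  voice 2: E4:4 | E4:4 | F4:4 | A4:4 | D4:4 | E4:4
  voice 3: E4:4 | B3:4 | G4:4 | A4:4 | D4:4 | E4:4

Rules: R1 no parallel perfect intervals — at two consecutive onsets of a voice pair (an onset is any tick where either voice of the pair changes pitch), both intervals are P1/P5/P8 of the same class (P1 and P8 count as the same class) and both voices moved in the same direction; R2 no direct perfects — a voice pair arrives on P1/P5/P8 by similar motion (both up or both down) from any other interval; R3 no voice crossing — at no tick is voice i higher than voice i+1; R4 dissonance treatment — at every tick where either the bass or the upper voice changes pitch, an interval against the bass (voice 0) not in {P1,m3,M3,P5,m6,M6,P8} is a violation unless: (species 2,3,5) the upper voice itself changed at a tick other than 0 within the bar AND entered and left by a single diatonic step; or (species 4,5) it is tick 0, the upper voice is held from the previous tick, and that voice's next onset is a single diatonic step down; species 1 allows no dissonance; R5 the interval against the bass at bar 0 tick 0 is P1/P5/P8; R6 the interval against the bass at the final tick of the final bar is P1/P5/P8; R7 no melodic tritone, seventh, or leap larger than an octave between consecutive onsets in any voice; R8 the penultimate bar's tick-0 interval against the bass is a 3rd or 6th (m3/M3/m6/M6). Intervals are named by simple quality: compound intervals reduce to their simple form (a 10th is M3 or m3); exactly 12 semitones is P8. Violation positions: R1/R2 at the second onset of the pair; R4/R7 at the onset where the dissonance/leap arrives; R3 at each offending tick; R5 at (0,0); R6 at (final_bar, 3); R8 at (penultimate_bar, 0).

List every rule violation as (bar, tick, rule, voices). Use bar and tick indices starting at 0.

bar 0: v0=C3 v1=C4 v2=E4 v3=E4 downbeat M3
bar 1: v0=E3 v1=E4 v2=E4 v3=B3 downbeat P5
bar 2: v0=G3 v1=E4 v2=F4 v3=G4 downbeat P8
bar 3: v0=A3 v1=F4 v2=A4 v3=A4 downbeat P8
bar 4: v0=D3 v1=B3 v2=D4 v3=D4 downbeat P8
bar 5: v0=C3 v1=C4 v2=E4 v3=E4 downbeat M3
  -> R5 @ bar 0 tick 0 v(0, 2): opens on M3
  -> R5 @ bar 0 tick 0 v(0, 3): opens on M3
  -> R1 @ bar 1 tick 0 v(0, 1): C3/C4 P8 -> E3/E4 P8 similar
  -> R3 @ bar 1 tick 0 v(2, 3): E4 above B3
  -> R3 @ bar 1 tick 1 v(2, 3): E4 above B3
  -> R3 @ bar 1 tick 2 v(2, 3): E4 above B3
  -> R3 @ bar 1 tick 3 v(2, 3): E4 above B3
  -> R2 @ bar 2 tick 0 v(0, 3): E3/B3 P5 -> G3/G4 P8 similar
  -> R4 @ bar 2 tick 0 v(0, 2): G3/F4 m7 untreated
  -> R1 @ bar 3 tick 0 v(0, 3): G3/G4 P8 -> A3/A4 P8 similar
  -> R2 @ bar 3 tick 0 v(0, 2): G3/F4 m7 -> A3/A4 P8 similar
  -> R2 @ bar 3 tick 0 v(2, 3): F4/G4 M2 -> A4/A4 P1 similar
  -> R1 @ bar 4 tick 0 v(0, 2): A3/A4 P8 -> D3/D4 P8 similar
  -> R1 @ bar 4 tick 0 v(0, 3): A3/A4 P8 -> D3/D4 P8 similar
  -> R1 @ bar 4 tick 0 v(2, 3): A4/A4 P1 -> D4/D4 P1 similar
  -> R7 @ bar 4 tick 0 v(1,): F4->B3 leap 6st
  -> R8 @ bar 4 tick 0 v(0, 2): penult P8 not 3rd/6th
  -> R8 @ bar 4 tick 0 v(0, 3): penult P8 not 3rd/6th
  -> R1 @ bar 5 tick 0 v(2, 3): D4/D4 P1 -> E4/E4 P1 similar
  -> R6 @ bar 5 tick 3 v(0, 2): closes on M3
  -> R6 @ bar 5 tick 3 v(0, 3): closes on M3

(0, 0, R5, (0, 2))
(0, 0, R5, (0, 3))
(1, 0, R1, (0, 1))
(1, 0, R3, (2, 3))
(1, 1, R3, (2, 3))
(1, 2, R3, (2, 3))
(1, 3, R3, (2, 3))
(2, 0, R2, (0, 3))
(2, 0, R4, (0, 2))
(3, 0, R1, (0, 3))
(3, 0, R2, (0, 2))
(3, 0, R2, (2, 3))
(4, 0, R1, (0, 2))
(4, 0, R1, (0, 3))
(4, 0, R1, (2, 3))
(4, 0, R7, (1,))
(4, 0, R8, (0, 2))
(4, 0, R8, (0, 3))
(5, 0, R1, (2, 3))
(5, 3, R6, (0, 2))
(5, 3, R6, (0, 3))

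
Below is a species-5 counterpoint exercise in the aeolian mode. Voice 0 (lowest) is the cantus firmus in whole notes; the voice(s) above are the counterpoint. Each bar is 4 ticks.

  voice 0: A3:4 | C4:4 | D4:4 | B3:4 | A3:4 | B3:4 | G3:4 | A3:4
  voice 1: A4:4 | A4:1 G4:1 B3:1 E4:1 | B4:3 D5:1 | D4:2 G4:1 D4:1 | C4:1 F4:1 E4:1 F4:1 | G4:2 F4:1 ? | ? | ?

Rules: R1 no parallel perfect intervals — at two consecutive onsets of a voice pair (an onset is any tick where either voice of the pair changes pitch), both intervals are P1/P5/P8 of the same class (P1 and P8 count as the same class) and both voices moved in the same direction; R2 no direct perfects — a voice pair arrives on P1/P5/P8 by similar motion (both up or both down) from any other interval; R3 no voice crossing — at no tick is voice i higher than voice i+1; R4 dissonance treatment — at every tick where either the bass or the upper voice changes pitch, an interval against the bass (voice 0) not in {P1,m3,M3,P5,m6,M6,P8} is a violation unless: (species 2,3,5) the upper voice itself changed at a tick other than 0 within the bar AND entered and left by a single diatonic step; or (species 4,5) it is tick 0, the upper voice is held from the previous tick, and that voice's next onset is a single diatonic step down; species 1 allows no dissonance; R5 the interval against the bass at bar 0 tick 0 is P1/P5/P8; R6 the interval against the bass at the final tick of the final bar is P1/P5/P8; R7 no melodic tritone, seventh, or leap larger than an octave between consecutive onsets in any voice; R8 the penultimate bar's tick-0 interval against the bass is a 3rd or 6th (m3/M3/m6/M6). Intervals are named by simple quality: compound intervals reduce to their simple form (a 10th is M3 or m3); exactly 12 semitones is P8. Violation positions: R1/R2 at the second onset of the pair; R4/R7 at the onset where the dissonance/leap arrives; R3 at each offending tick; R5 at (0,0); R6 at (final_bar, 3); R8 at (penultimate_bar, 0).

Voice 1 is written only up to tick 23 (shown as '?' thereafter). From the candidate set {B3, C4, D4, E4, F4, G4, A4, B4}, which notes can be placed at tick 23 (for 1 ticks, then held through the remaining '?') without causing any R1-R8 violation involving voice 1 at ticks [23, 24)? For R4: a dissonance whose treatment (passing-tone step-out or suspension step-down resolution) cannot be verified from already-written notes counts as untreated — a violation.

{D4, F4, G4}

B3: violates R7
C4: violates R4
D4: legal
E4: violates R4
F4: legal
G4: legal
A4: violates R4
B4: violates R7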